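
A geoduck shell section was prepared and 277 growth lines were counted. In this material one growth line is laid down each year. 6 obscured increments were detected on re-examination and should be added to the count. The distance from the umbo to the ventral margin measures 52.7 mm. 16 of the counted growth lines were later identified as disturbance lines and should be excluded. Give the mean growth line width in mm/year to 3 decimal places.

True growth line count = 277 − 16 + 6 = 267.
52.7 mm over 267 years gives 52.7 / 267 ≈ 0.197 mm/year.

0.197 mm/year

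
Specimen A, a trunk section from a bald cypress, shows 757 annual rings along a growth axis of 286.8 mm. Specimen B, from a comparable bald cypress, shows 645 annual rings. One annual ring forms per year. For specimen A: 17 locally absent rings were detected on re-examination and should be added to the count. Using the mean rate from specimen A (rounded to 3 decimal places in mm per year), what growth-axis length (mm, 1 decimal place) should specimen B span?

239.3 mm

Specimen A: correcting the raw count gives 757 + 17 = 774 true annual rings.
A: Extension rate ≈ 286.8 / 774 = 0.371 mm per year.
B's length ≈ 0.371 × 645 = 239.3 mm.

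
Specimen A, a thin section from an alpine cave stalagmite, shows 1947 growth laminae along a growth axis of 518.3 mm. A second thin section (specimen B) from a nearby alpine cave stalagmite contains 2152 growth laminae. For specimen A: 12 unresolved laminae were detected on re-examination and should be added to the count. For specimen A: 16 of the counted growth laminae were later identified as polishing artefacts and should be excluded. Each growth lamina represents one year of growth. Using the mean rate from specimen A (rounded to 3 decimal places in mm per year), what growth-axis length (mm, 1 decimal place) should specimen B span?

574.6 mm

Specimen A: adjusted count: 1947 − 16 + 12 = 1943 growth laminae.
A: Extension rate ≈ 518.3 / 1943 = 0.267 mm/yr.
Length of B = 0.267 × 2152 = 574.6 mm.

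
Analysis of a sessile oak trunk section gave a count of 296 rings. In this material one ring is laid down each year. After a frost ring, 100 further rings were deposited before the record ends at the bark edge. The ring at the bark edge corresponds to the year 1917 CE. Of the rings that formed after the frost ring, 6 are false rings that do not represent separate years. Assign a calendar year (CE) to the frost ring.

1823 CE

There are 100 rings younger than the frost ring.
Excluding 6 false rings: 100 − 6 = 94.
1917 − 94 = 1823 CE.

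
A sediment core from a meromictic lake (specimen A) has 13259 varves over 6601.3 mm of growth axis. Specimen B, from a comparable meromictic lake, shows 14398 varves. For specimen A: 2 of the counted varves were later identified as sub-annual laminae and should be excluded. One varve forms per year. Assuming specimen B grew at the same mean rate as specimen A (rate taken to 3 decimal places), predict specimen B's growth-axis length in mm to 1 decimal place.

Specimen A: correcting the raw count gives 13259 − 2 = 13257 true varves.
A: Extension rate ≈ 6601.3 / 13257 = 0.498 mm/yr.
Length of B = 0.498 × 14398 = 7170.2 mm.

7170.2 mm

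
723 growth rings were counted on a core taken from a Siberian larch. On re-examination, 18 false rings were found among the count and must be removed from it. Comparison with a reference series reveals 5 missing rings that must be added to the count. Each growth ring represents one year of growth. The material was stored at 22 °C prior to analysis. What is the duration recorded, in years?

True growth ring count = 723 − 18 + 5 = 710.
At one growth ring per year, that is 710 years.

710 yr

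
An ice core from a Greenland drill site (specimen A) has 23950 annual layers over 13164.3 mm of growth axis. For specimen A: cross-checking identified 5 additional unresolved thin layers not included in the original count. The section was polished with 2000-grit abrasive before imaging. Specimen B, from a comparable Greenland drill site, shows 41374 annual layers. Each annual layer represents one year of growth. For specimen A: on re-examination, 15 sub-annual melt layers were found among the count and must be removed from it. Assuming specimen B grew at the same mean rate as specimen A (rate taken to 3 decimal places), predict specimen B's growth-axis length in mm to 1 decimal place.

22755.7 mm

Specimen A: after corrections the count is 23950 − 15 + 5 = 23940 annual layers.
A: Mean rate = 13164.3 mm / 23940 years ≈ 0.550 mm/yr.
B's length ≈ 0.550 × 41374 = 22755.7 mm.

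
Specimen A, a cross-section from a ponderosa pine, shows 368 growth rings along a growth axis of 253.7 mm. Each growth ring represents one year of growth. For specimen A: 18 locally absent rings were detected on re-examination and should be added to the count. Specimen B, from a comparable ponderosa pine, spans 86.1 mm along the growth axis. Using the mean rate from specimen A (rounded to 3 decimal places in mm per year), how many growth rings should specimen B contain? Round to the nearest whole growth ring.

Specimen A: after corrections the count is 368 + 18 = 386 growth rings.
A: Extension rate ≈ 253.7 / 386 = 0.657 mm/year.
For B, 86.1 / 0.657 = 131.05 years ≈ 131 growth rings.

131 growth rings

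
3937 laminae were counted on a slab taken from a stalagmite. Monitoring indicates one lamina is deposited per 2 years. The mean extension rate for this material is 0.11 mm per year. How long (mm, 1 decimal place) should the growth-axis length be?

At 2 years per lamina, 3937 × 2 = 7874 years.
7874 years at 0.11 mm/year gives 0.11 × 7874 = 866.1 mm.

866.1 mm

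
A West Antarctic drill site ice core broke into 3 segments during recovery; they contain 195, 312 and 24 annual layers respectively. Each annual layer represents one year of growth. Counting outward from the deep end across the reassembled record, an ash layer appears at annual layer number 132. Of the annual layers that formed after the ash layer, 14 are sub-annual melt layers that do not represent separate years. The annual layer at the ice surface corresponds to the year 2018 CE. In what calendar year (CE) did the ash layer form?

1633 CE

Total annual layers = 195 + 312 + 24 = 531.
Between annual layer 132 and the ice surface there are 531 − 132 = 399 annual layers.
Removing the 14 false annual layers leaves 399 − 14 = 385 true annual layers beyond the ash layer.
Counting back 385 years from 2018 CE places the ash layer in 2018 − 385 = 1633 CE.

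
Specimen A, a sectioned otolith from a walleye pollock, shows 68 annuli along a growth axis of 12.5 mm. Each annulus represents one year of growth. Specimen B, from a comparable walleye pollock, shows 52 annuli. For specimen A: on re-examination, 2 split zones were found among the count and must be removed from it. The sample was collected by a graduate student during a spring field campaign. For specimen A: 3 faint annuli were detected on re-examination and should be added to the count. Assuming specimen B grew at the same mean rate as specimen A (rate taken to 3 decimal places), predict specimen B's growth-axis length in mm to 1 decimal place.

9.4 mm

Specimen A: true annulus count = 68 − 2 + 3 = 69.
A: Mean rate = 12.5 mm / 69 years ≈ 0.181 mm/yr.
B's length ≈ 0.181 × 52 = 9.4 mm.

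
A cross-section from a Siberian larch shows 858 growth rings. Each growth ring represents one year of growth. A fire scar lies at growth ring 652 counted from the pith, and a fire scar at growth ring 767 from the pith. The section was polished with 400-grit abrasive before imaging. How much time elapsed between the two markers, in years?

The two markers are separated by 767 − 652 = 115 growth rings.
One growth ring per year makes the interval 115 years.

115 yr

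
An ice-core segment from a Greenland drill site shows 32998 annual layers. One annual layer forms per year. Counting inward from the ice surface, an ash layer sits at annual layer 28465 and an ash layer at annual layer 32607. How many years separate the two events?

32607 − 28465 = 4142 annual layers lie between the two events.
One annual layer per year makes the interval 4142 years.

4142 yr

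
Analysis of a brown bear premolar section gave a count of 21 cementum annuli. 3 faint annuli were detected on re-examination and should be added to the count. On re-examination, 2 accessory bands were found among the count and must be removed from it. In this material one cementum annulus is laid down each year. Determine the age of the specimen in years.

True cementum annulus count = 21 − 2 + 3 = 22.
One cementum annulus per year makes the duration 22 years.

22 yr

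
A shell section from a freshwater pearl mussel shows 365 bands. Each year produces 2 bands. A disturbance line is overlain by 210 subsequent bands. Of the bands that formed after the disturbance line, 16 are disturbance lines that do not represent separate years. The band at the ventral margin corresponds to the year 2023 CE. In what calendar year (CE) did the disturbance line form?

1926 CE

There are 210 bands younger than the disturbance line.
Removing the 16 false bands leaves 210 − 16 = 194 true bands beyond the disturbance line.
With 2 bands per year, 194 / 2 = 97 years.
The band at the ventral margin is 2023 CE, so the disturbance line dates to 2023 − 97 = 1926 CE.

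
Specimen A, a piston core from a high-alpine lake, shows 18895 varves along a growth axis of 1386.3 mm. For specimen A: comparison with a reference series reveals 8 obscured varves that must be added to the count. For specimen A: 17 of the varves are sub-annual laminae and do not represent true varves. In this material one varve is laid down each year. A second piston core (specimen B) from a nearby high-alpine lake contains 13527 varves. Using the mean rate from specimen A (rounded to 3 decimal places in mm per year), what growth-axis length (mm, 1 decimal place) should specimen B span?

987.5 mm

Specimen A: adjusted count: 18895 − 17 + 8 = 18886 varves.
A: Mean rate = 1386.3 mm / 18886 years ≈ 0.073 mm/year.
Length of B = 0.073 × 13527 = 987.5 mm.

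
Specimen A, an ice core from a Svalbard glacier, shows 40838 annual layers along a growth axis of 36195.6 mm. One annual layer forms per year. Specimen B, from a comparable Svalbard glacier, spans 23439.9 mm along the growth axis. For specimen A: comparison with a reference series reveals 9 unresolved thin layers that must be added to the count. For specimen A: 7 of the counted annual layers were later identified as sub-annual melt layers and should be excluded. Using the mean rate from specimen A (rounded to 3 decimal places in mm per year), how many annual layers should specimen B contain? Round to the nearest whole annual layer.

26456 annual layers

Specimen A: adjusted count: 40838 − 7 + 9 = 40840 annual layers.
A: 36195.6 mm over 40840 years gives 36195.6 / 40840 ≈ 0.886 mm per year.
For B, 23439.9 / 0.886 = 26455.87 years ≈ 26456 annual layers.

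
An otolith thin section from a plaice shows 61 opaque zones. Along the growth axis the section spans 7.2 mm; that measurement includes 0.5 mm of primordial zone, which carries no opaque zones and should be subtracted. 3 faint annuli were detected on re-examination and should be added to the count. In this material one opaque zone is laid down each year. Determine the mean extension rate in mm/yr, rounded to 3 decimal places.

Correcting the raw count gives 61 + 3 = 64 true opaque zones.
Removing the 0.5 mm offcut leaves 7.2 − 0.5 = 6.7 mm.
Mean rate = 6.7 mm / 64 years ≈ 0.105 mm/yr.

0.105 mm/yr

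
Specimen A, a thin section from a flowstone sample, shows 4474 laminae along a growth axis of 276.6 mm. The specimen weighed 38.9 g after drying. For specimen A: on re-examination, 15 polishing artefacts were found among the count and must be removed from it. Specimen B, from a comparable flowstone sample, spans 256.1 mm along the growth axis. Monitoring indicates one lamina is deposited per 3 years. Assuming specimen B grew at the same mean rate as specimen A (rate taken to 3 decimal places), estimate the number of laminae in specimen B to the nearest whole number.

4065 laminae

Specimen A: true lamina count = 4474 − 15 = 4459.
Specimen A: 4459 laminae at 3 years each span 4459 × 3 = 13377 years.
A: Extension rate ≈ 276.6 / 13377 = 0.021 mm per year.
Specimen B: 256.1 mm / 0.021 mm per year = 12195.24 years; at 3 years per lamina that is 12195.24 / 3 ≈ 4065 laminae.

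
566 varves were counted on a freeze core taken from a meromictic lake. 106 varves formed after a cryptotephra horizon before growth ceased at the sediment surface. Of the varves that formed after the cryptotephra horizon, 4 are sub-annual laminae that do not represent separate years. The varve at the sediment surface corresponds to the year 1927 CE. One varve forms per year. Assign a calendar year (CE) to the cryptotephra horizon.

1825 CE

There are 106 varves younger than the cryptotephra horizon.
Removing the 4 false varves leaves 106 − 4 = 102 true varves beyond the cryptotephra horizon.
The varve at the sediment surface is 1927 CE, so the cryptotephra horizon dates to 1927 − 102 = 1825 CE.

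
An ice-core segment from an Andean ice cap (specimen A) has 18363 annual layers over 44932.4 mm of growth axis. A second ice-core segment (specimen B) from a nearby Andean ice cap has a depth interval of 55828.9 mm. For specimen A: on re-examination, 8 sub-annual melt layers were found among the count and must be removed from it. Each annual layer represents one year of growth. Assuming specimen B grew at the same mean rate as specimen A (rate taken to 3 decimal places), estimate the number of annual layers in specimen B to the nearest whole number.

Specimen A: adjusted count: 18363 − 8 = 18355 annual layers.
A: Extension rate ≈ 44932.4 / 18355 = 2.448 mm/year.
B spans 55828.9 / 2.448 = 22805.92 years ≈ 22806 annual layers.

22806 annual layers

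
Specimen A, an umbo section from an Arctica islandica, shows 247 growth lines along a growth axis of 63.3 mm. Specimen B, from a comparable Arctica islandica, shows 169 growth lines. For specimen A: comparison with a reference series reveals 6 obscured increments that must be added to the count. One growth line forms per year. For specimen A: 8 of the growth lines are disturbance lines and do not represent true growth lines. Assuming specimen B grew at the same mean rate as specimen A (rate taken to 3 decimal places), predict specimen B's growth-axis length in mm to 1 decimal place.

43.6 mm

Specimen A: correcting the raw count gives 247 − 8 + 6 = 245 true growth lines.
A: Extension rate ≈ 63.3 / 245 = 0.258 mm/yr.
B's length ≈ 0.258 × 169 = 43.6 mm.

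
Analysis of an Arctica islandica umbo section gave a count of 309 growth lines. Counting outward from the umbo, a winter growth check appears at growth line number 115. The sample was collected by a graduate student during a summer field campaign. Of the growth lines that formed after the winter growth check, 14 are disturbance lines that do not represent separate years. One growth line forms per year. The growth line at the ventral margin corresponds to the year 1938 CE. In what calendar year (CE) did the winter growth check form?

The winter growth check sits at growth line 115 from the umbo, so 309 − 115 = 194 growth lines formed after it.
Removing the 14 false growth lines leaves 194 − 14 = 180 true growth lines beyond the winter growth check.
Counting back 180 years from 1938 CE places the winter growth check in 1938 − 180 = 1758 CE.

1758 CE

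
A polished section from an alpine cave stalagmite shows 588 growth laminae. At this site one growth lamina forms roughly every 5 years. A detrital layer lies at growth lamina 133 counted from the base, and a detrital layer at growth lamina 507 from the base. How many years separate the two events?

Separation: 507 − 133 = 374 growth laminae.
At 5 years per growth lamina, 374 × 5 = 1870 years.

1870 years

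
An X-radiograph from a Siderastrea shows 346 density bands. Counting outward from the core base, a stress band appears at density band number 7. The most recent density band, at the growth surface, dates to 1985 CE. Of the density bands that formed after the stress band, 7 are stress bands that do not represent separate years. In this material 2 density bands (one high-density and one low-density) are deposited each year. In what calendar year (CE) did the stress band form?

Between density band 7 and the growth surface there are 346 − 7 = 339 density bands.
Removing the 7 false density bands leaves 339 − 7 = 332 true density bands beyond the stress band.
With 2 density bands per year, 332 / 2 = 166 years.
Counting back 166 years from 1985 CE places the stress band in 1985 − 166 = 1819 CE.

1819 CE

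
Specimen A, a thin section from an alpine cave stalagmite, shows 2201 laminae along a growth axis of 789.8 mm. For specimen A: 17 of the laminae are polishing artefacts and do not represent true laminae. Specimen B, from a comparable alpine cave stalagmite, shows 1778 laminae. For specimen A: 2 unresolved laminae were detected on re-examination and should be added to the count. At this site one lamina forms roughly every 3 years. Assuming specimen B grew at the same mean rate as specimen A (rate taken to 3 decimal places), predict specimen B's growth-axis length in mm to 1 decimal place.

Specimen A: correcting the raw count gives 2201 − 17 + 2 = 2186 true laminae.
Specimen A: 2186 laminae at 3 years each span 2186 × 3 = 6558 years.
A: Extension rate ≈ 789.8 / 6558 = 0.120 mm/year.
Specimen B: at 3 years per lamina, 1778 × 3 = 5334 years. B's length ≈ 0.120 × 5334 = 640.1 mm.

640.1 mm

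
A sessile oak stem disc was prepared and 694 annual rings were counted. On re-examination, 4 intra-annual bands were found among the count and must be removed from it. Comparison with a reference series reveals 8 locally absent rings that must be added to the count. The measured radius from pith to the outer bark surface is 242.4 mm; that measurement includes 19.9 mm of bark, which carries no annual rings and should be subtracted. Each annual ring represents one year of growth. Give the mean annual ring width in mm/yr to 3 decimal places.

Adjusted count: 694 − 4 + 8 = 698 annual rings.
Removing the 19.9 mm offcut leaves 242.4 − 19.9 = 222.5 mm.
Mean rate = 222.5 mm / 698 years ≈ 0.319 mm/yr.

0.319 mm/yr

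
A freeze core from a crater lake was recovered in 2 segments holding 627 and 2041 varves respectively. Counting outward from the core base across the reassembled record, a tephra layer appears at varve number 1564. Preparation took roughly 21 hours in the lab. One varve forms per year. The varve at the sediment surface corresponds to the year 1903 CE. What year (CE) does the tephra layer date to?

799 CE

Total varves = 627 + 2041 = 2668.
Between varve 1564 and the sediment surface there are 2668 − 1564 = 1104 varves.
The varve at the sediment surface is 1903 CE, so the tephra layer dates to 1903 − 1104 = 799 CE.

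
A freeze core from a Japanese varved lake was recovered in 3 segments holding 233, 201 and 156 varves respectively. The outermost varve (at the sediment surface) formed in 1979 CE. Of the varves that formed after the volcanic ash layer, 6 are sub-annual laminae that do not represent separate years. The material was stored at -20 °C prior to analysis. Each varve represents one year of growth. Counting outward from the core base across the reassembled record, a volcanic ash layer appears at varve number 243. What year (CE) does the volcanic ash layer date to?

1638 CE

Total varves = 233 + 201 + 156 = 590.
The volcanic ash layer sits at varve 243 from the core base, so 590 − 243 = 347 varves formed after it.
Removing the 6 false varves leaves 347 − 6 = 341 true varves beyond the volcanic ash layer.
1979 − 341 = 1638 CE.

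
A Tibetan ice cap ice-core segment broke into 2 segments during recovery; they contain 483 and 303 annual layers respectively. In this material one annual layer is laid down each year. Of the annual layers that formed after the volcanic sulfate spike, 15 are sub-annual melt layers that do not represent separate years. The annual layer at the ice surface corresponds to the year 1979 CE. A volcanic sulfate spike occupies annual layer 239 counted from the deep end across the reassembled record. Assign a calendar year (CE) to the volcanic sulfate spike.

Total annual layers = 483 + 303 = 786.
786 − 239 = 547 annual layers lie beyond the volcanic sulfate spike toward the ice surface.
547 − 15 false = 532 true annual layers after the volcanic sulfate spike.
The annual layer at the ice surface is 1979 CE, so the volcanic sulfate spike dates to 1979 − 532 = 1447 CE.

1447 CE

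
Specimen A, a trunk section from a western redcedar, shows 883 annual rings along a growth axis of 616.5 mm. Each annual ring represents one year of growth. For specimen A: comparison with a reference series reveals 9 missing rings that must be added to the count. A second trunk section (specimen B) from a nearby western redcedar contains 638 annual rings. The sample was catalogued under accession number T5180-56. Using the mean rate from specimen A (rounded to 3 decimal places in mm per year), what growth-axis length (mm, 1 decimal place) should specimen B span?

Specimen A: after corrections the count is 883 + 9 = 892 annual rings.
A: Mean rate = 616.5 mm / 892 years ≈ 0.691 mm/year.
For B, 0.691 mm/year × 638 years = 440.9 mm.

440.9 mm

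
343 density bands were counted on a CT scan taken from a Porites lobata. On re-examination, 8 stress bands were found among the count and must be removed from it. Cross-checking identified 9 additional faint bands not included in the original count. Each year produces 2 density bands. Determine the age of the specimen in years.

172 years

Correcting the raw count gives 343 − 8 + 9 = 344 true density bands.
With 2 density bands per year, 344 / 2 = 172 years.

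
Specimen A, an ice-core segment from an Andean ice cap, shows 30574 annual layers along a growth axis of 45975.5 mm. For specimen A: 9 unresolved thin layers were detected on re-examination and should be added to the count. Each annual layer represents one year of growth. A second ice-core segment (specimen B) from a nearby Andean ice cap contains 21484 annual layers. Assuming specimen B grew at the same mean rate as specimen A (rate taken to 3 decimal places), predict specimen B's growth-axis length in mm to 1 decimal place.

32290.5 mm

Specimen A: true annual layer count = 30574 + 9 = 30583.
A: Extension rate ≈ 45975.5 / 30583 = 1.503 mm/year.
Length of B = 1.503 × 21484 = 32290.5 mm.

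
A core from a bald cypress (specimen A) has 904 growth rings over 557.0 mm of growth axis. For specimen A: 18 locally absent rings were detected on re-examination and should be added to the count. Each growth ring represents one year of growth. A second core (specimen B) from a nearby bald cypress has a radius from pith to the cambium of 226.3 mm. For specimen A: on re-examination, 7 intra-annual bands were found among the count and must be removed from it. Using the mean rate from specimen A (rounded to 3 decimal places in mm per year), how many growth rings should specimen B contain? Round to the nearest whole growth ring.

372 growth rings

Specimen A: true growth ring count = 904 − 7 + 18 = 915.
A: Extension rate ≈ 557.0 / 915 = 0.609 mm/year.
Specimen B: 226.3 mm / 0.609 mm per year = 371.59 years ≈ 372 growth rings.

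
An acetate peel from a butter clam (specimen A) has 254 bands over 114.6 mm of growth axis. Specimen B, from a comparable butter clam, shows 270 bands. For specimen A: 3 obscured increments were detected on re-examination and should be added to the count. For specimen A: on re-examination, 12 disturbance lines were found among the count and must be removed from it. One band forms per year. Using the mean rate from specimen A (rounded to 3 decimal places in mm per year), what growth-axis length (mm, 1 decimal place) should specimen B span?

Specimen A: adjusted count: 254 − 12 + 3 = 245 bands.
A: Extension rate ≈ 114.6 / 245 = 0.468 mm/yr.
Length of B = 0.468 × 270 = 126.4 mm.

126.4 mm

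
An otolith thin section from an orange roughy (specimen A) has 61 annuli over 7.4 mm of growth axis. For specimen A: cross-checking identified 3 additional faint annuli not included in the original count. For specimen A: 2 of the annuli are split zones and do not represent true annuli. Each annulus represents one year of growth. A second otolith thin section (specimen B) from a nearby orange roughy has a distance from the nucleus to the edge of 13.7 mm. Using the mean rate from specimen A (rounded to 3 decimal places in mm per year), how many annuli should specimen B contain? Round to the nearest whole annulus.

Specimen A: correcting the raw count gives 61 − 2 + 3 = 62 true annuli.
A: Extension rate ≈ 7.4 / 62 = 0.119 mm per year.
B spans 13.7 / 0.119 = 115.13 years ≈ 115 annuli.

115 annuli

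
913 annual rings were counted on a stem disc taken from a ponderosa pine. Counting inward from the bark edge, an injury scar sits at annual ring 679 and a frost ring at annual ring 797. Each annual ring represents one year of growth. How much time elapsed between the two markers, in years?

118 years

The two markers are separated by 797 − 679 = 118 annual rings.
That is 118 years at one annual ring per year.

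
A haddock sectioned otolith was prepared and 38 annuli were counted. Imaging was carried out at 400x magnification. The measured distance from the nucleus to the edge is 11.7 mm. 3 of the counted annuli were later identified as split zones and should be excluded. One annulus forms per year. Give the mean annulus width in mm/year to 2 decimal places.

After corrections the count is 38 − 3 = 35 annuli.
Mean rate = 11.7 mm / 35 years ≈ 0.33 mm/year.

0.33 mm/year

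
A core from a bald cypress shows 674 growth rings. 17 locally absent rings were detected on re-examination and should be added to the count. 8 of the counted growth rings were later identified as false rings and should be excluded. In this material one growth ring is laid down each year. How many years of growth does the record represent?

Correcting the raw count gives 674 − 8 + 17 = 683 true growth rings.
At one growth ring per year, that is 683 years.

683 years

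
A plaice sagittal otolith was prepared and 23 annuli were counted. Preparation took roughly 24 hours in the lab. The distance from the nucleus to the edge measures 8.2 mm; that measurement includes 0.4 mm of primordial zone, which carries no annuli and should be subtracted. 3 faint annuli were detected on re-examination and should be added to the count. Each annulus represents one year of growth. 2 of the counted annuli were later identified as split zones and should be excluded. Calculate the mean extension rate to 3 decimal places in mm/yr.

0.325 mm/yr

Adjusted count: 23 − 2 + 3 = 24 annuli.
Net length = 8.2 − 0.4 = 7.8 mm.
7.8 mm over 24 years gives 7.8 / 24 ≈ 0.325 mm/yr.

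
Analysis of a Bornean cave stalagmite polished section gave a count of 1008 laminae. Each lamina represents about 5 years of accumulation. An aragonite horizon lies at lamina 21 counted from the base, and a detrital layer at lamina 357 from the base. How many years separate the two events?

1680 yr

357 − 21 = 336 laminae lie between the two events.
At 5 years per lamina, 336 × 5 = 1680 years.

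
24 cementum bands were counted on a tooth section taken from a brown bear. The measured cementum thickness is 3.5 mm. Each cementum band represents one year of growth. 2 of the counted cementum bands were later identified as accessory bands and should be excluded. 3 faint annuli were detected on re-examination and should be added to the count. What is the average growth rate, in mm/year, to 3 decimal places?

Adjusted count: 24 − 2 + 3 = 25 cementum bands.
Extension rate ≈ 3.5 / 25 = 0.140 mm/year.

0.140 mm/year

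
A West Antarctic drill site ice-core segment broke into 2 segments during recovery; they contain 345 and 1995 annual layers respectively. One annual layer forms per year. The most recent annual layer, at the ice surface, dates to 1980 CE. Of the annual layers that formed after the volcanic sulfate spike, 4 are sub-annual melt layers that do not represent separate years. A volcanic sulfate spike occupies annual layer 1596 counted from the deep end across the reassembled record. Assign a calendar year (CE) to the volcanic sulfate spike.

1240 CE

Total annual layers = 345 + 1995 = 2340.
2340 − 1596 = 744 annual layers lie beyond the volcanic sulfate spike toward the ice surface.
Excluding 4 false annual layers: 744 − 4 = 740.
Counting back 740 years from 1980 CE places the volcanic sulfate spike in 1980 − 740 = 1240 CE.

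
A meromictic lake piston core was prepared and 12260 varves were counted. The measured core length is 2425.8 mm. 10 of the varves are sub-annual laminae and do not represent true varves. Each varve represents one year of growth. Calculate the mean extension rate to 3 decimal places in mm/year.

True varve count = 12260 − 10 = 12250.
Mean rate = 2425.8 mm / 12250 years ≈ 0.198 mm/year.

0.198 mm/year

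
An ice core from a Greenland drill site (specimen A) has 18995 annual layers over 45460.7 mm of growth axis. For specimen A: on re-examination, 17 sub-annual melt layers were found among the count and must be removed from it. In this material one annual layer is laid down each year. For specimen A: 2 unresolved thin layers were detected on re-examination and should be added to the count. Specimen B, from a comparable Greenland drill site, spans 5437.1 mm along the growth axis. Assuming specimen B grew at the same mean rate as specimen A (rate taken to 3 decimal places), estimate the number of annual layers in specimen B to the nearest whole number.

Specimen A: after corrections the count is 18995 − 17 + 2 = 18980 annual layers.
A: Extension rate ≈ 45460.7 / 18980 = 2.395 mm/yr.
B spans 5437.1 / 2.395 = 2270.19 years ≈ 2270 annual layers.

2270 annual layers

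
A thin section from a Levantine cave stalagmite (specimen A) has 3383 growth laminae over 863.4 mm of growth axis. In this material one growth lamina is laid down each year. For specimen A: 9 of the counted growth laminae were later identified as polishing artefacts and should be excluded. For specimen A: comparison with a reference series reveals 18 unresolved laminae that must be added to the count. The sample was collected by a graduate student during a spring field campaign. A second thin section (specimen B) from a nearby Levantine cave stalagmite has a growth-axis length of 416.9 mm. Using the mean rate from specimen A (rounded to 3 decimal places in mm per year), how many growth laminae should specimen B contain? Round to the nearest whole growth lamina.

1635 growth laminae

Specimen A: true growth lamina count = 3383 − 9 + 18 = 3392.
A: Mean rate = 863.4 mm / 3392 years ≈ 0.255 mm/yr.
B spans 416.9 / 0.255 = 1634.90 years ≈ 1635 growth laminae.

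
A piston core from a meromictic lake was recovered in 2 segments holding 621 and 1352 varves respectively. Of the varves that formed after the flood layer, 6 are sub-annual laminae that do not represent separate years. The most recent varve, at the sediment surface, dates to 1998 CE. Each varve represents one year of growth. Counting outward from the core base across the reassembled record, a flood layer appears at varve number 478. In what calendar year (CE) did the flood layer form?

509 CE

Total varves = 621 + 1352 = 1973.
The flood layer sits at varve 478 from the core base, so 1973 − 478 = 1495 varves formed after it.
Excluding 6 false varves: 1495 − 6 = 1489.
The varve at the sediment surface is 1998 CE, so the flood layer dates to 1998 − 1489 = 509 CE.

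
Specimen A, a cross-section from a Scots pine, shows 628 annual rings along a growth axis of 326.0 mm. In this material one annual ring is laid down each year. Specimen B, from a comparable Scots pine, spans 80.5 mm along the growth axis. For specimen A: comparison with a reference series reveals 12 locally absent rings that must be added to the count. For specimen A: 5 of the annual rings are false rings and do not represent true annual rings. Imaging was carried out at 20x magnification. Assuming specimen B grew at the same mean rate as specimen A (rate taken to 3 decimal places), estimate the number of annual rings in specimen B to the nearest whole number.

157 annual rings

Specimen A: correcting the raw count gives 628 − 5 + 12 = 635 true annual rings.
A: 326.0 mm over 635 years gives 326.0 / 635 ≈ 0.513 mm/yr.
For B, 80.5 / 0.513 = 156.92 years ≈ 157 annual rings.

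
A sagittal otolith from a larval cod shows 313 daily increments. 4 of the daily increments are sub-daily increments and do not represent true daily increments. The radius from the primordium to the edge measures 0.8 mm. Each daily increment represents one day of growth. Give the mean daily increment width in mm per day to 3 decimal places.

0.003 mm per day

True daily increment count = 313 − 4 = 309.
Extension rate ≈ 0.8 / 309 = 0.003 mm per day.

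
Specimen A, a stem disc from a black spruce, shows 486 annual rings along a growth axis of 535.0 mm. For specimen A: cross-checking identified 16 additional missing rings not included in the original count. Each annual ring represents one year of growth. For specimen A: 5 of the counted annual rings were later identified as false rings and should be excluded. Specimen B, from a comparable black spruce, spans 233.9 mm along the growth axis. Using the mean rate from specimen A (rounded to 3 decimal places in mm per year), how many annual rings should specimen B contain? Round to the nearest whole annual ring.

217 annual rings

Specimen A: after corrections the count is 486 − 5 + 16 = 497 annual rings.
A: Mean rate = 535.0 mm / 497 years ≈ 1.076 mm/yr.
Specimen B: 233.9 mm / 1.076 mm per year = 217.38 years ≈ 217 annual rings.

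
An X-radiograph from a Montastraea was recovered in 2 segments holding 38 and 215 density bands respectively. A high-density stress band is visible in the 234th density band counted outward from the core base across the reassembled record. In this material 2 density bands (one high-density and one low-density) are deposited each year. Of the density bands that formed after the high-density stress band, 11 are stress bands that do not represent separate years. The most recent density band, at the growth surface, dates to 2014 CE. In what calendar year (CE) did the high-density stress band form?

2010 CE

Total density bands = 38 + 215 = 253.
253 − 234 = 19 density bands lie beyond the high-density stress band toward the growth surface.
Removing the 11 false density bands leaves 19 − 11 = 8 true density bands beyond the high-density stress band.
Dividing by 2 density bands per year: 8 / 2 = 4 years.
Counting back 4 years from 2014 CE places the high-density stress band in 2014 − 4 = 2010 CE.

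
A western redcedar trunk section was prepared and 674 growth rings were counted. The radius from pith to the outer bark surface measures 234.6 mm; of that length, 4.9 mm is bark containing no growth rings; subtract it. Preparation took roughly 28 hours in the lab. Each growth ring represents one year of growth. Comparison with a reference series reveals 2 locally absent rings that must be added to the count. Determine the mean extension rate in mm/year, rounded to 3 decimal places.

Correcting the raw count gives 674 + 2 = 676 true growth rings.
Net length = 234.6 − 4.9 = 229.7 mm.
229.7 mm over 676 years gives 229.7 / 676 ≈ 0.340 mm/year.

0.340 mm/year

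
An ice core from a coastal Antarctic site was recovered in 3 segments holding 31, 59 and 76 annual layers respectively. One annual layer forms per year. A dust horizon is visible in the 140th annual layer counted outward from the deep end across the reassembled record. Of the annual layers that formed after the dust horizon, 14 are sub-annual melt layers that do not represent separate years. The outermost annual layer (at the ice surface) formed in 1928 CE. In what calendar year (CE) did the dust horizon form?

1916 CE

Total annual layers = 31 + 59 + 76 = 166.
The dust horizon sits at annual layer 140 from the deep end, so 166 − 140 = 26 annual layers formed after it.
Excluding 14 false annual layers: 26 − 14 = 12.
1928 − 12 = 1916 CE.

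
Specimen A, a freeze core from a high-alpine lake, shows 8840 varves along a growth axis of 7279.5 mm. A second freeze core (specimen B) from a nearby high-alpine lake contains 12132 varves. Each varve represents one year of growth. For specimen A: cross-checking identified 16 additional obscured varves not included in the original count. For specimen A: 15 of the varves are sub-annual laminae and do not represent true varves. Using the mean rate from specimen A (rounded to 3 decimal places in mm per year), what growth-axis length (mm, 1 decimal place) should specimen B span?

Specimen A: correcting the raw count gives 8840 − 15 + 16 = 8841 true varves.
A: 7279.5 mm over 8841 years gives 7279.5 / 8841 ≈ 0.823 mm/yr.
Length of B = 0.823 × 12132 = 9984.6 mm.

9984.6 mm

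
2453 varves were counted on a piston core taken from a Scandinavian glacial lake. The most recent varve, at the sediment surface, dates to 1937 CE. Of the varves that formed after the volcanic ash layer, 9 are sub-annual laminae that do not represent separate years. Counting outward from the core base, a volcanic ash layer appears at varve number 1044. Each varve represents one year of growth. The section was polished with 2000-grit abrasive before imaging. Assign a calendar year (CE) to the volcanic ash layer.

Between varve 1044 and the sediment surface there are 2453 − 1044 = 1409 varves.
Removing the 9 false varves leaves 1409 − 9 = 1400 true varves beyond the volcanic ash layer.
Counting back 1400 years from 1937 CE places the volcanic ash layer in 1937 − 1400 = 537 CE.

537 CE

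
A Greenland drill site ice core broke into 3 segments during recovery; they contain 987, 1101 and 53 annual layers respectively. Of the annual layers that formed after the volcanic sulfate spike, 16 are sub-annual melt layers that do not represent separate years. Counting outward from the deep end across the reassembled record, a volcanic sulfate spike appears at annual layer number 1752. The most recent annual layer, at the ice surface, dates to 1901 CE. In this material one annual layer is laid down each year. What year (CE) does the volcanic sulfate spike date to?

1528 CE

Total annual layers = 987 + 1101 + 53 = 2141.
The volcanic sulfate spike sits at annual layer 1752 from the deep end, so 2141 − 1752 = 389 annual layers formed after it.
389 − 16 false = 373 true annual layers after the volcanic sulfate spike.
The annual layer at the ice surface is 1901 CE, so the volcanic sulfate spike dates to 1901 − 373 = 1528 CE.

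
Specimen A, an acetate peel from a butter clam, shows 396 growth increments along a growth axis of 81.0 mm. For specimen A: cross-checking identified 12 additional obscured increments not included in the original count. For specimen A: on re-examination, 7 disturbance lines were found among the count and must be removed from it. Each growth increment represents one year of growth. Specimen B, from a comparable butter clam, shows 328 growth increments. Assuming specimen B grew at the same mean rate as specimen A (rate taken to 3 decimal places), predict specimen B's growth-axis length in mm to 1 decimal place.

Specimen A: correcting the raw count gives 396 − 7 + 12 = 401 true growth increments.
A: Mean rate = 81.0 mm / 401 years ≈ 0.202 mm per year.
B's length ≈ 0.202 × 328 = 66.3 mm.

66.3 mm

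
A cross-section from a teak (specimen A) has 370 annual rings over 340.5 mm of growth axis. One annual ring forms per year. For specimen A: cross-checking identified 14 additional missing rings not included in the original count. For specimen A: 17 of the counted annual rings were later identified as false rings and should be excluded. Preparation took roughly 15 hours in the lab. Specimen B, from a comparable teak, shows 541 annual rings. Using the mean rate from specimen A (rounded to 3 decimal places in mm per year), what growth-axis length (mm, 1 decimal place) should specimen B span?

502.0 mm

Specimen A: true annual ring count = 370 − 17 + 14 = 367.
A: Extension rate ≈ 340.5 / 367 = 0.928 mm/year.
B's length ≈ 0.928 × 541 = 502.0 mm.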